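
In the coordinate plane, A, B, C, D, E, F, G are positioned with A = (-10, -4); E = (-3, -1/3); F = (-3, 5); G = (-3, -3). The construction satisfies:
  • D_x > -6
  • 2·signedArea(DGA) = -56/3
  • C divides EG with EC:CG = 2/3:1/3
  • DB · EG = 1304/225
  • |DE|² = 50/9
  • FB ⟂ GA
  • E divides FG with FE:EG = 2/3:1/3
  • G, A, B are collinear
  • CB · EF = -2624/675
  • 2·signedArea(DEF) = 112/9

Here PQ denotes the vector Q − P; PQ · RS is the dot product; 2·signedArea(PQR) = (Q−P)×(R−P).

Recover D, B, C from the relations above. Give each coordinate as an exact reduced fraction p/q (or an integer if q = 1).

B = (-47/25, -71/25)
C = (-3, -19/9)
D = (-16/3, -2/3)

1. D_x = -16/3  [2·signedArea(DGA) = -56/3 ∩ 2·signedArea(DEF) = 112/9]
2. D_y = -2/3  [2·signedArea(DGA) = -56/3 ∩ 2·signedArea(DEF) = 112/9]
   → D = (-16/3, -2/3)
3. B_x = -47/25  [G, A, B are collinear ∩ FB ⟂ GA]
4. B_y = -71/25  [G, A, B are collinear ∩ FB ⟂ GA]
   → B = (-47/25, -71/25)
5. C_x = -3  [C divides EG with EC:CG = 2/3:1/3]
6. C_y = -19/9  [C divides EG with EC:CG = 2/3:1/3]
   → C = (-3, -19/9)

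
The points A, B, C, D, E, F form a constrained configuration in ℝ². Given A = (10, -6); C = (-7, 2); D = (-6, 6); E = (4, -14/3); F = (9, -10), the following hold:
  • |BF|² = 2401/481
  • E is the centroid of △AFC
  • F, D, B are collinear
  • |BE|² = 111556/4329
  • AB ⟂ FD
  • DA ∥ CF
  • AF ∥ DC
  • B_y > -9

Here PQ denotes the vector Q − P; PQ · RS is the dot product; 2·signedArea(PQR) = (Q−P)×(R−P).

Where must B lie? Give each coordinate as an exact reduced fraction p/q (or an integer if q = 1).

1. B_x = 3594/481  [F, D, B are collinear ∩ AB ⟂ FD]
2. B_y = -4026/481  [F, D, B are collinear ∩ AB ⟂ FD]
   → B = (3594/481, -4026/481)

B = (3594/481, -4026/481)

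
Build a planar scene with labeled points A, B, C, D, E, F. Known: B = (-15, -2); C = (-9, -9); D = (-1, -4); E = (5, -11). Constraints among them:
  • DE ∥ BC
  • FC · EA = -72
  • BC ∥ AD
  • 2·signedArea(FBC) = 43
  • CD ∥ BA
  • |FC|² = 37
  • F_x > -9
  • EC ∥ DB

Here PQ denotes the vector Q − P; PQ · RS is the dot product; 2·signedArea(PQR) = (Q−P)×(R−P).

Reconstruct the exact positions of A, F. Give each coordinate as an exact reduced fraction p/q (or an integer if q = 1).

A = (-7, 3)
F = (-8, -3)

1. A_x = -7  [BC ∥ AD ∩ CD ∥ BA]
2. A_y = 3  [BC ∥ AD ∩ CD ∥ BA]
   → A = (-7, 3)
3. F_x = -8  [FC · EA = -72 ∩ 2·signedArea(FBC) = 43]
4. F_y = -3  [FC · EA = -72 ∩ 2·signedArea(FBC) = 43]
   → F = (-8, -3)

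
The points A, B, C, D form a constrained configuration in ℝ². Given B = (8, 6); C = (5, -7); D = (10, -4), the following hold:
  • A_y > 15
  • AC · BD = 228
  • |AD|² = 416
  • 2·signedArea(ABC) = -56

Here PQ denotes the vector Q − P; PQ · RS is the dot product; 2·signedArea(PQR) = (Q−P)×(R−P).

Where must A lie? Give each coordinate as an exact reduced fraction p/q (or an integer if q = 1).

1. A_x = 6  [AC · BD = 228 ∩ 2·signedArea(ABC) = -56]
2. A_y = 16  [AC · BD = 228 ∩ 2·signedArea(ABC) = -56]
   → A = (6, 16)

A = (6, 16)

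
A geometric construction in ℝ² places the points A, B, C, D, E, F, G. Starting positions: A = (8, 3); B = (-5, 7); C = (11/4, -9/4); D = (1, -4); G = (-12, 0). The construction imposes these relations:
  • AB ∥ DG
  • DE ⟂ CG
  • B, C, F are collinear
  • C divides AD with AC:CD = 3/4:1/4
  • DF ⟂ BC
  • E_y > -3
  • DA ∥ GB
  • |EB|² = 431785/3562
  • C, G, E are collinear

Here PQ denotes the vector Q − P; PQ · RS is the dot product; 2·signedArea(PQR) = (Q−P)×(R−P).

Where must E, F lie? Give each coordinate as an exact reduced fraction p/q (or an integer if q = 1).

E = (4633/3562, -7227/3562)
F = (6733/2330, -5631/2330)

1. E_x = 4633/3562  [C, G, E are collinear ∩ DE ⟂ CG]
2. E_y = -7227/3562  [C, G, E are collinear ∩ DE ⟂ CG]
   → E = (4633/3562, -7227/3562)
3. F_x = 6733/2330  [B, C, F are collinear ∩ DF ⟂ BC]
4. F_y = -5631/2330  [B, C, F are collinear ∩ DF ⟂ BC]
   → F = (6733/2330, -5631/2330)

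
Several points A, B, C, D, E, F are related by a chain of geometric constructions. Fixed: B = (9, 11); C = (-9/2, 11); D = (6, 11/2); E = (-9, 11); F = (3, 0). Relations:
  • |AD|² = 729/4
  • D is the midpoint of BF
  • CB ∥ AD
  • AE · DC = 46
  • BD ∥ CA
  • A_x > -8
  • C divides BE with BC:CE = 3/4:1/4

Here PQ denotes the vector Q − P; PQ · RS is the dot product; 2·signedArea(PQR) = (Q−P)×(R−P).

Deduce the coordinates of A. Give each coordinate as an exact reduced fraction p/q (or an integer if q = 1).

A = (-15/2, 11/2)

1. A_x = -15/2  [CB ∥ AD ∩ BD ∥ CA]
2. A_y = 11/2  [CB ∥ AD ∩ BD ∥ CA]
   → A = (-15/2, 11/2)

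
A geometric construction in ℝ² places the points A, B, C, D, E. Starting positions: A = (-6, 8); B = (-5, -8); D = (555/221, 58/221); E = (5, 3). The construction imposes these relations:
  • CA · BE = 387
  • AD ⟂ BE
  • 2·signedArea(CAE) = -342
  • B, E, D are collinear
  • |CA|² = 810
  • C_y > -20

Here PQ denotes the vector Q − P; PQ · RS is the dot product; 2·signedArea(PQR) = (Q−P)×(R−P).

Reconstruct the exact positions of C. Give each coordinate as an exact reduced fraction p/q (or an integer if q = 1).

1. C_x = -15  [2·signedArea(CAE) = -342 ∩ CA · BE = 387]
2. C_y = -19  [2·signedArea(CAE) = -342 ∩ CA · BE = 387]
   → C = (-15, -19)

C = (-15, -19)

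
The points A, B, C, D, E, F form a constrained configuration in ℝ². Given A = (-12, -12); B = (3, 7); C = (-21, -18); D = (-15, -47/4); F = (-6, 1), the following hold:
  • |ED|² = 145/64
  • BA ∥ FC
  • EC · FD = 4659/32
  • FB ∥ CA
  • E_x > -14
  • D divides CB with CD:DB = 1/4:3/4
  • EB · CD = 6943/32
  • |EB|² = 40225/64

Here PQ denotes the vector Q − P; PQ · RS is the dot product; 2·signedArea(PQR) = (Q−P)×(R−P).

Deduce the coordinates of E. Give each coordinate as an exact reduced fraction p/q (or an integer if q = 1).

E = (-27/2, -95/8)

1. E_x = -27/2  [EC · FD = 4659/32 ∩ EB · CD = 6943/32]
2. E_y = -95/8  [EC · FD = 4659/32 ∩ EB · CD = 6943/32]
   → E = (-27/2, -95/8)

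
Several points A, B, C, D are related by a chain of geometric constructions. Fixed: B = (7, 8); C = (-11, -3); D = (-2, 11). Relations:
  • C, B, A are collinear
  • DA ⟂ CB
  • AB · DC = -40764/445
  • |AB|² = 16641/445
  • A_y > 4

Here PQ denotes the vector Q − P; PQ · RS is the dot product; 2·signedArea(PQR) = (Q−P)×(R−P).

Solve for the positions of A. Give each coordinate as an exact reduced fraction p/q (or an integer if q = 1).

A = (793/445, 2141/445)

1. A_x = 793/445  [C, B, A are collinear ∩ DA ⟂ CB]
2. A_y = 2141/445  [C, B, A are collinear ∩ DA ⟂ CB]
   → A = (793/445, 2141/445)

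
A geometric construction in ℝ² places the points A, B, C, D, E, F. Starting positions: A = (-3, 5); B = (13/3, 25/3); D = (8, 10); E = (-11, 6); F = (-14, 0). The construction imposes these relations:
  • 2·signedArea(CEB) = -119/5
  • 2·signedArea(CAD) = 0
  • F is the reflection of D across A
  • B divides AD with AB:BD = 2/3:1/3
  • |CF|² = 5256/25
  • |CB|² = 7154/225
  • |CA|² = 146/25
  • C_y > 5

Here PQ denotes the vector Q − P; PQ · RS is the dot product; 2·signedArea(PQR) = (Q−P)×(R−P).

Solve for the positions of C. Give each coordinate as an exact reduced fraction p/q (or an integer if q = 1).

1. C_x = -4/5  [2·signedArea(CAD) = 0 ∩ 2·signedArea(CEB) = -119/5]
2. C_y = 6  [2·signedArea(CAD) = 0 ∩ 2·signedArea(CEB) = -119/5]
   → C = (-4/5, 6)

C = (-4/5, 6)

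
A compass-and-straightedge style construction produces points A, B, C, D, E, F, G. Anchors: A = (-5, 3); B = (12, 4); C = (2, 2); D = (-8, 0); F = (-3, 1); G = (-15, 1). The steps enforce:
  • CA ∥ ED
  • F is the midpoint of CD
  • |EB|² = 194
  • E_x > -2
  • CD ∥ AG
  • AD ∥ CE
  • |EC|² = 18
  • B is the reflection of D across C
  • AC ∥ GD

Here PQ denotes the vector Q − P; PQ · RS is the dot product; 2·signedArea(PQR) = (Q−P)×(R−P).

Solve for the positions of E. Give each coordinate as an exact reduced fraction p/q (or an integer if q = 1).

E = (-1, -1)

1. E_x = -1  [CA ∥ ED ∩ AD ∥ CE]
2. E_y = -1  [CA ∥ ED ∩ AD ∥ CE]
   → E = (-1, -1)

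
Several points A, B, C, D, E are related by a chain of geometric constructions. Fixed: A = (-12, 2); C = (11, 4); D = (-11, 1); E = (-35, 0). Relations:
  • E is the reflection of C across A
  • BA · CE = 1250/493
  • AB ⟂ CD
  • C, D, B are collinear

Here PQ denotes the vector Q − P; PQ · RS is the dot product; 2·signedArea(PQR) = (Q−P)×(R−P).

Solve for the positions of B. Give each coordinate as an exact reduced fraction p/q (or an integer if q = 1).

1. B_x = -5841/493  [C, D, B are collinear ∩ AB ⟂ CD]
2. B_y = 436/493  [C, D, B are collinear ∩ AB ⟂ CD]
   → B = (-5841/493, 436/493)

B = (-5841/493, 436/493)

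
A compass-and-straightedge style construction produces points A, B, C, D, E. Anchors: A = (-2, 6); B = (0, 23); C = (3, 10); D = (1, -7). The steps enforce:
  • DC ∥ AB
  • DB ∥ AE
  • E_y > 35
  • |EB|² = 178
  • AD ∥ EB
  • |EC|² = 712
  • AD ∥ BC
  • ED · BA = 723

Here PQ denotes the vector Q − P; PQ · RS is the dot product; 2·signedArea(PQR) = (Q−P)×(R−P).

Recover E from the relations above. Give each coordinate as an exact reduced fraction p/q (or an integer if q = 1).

E = (-3, 36)

1. E_x = -3  [AD ∥ EB ∩ DB ∥ AE]
2. E_y = 36  [AD ∥ EB ∩ DB ∥ AE]
   → E = (-3, 36)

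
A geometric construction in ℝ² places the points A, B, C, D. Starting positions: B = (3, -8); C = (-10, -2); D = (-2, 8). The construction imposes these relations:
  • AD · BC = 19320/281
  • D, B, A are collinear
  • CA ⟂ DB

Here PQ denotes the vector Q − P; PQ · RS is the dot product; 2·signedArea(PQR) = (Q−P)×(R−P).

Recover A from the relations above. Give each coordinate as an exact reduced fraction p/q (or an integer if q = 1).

1. A_x = 38/281  [D, B, A are collinear ∩ CA ⟂ DB]
2. A_y = 328/281  [D, B, A are collinear ∩ CA ⟂ DB]
   → A = (38/281, 328/281)

A = (38/281, 328/281)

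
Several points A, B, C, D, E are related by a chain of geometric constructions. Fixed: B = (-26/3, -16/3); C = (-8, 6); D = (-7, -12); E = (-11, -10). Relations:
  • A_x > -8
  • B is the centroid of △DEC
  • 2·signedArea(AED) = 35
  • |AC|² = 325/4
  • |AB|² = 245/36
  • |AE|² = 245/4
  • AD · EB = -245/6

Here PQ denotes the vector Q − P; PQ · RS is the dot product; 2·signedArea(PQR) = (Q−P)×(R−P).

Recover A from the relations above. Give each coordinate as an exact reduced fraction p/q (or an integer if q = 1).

A = (-15/2, -3)

1. A_x = -15/2  [line 2·x + 4·y + 27 = 0 ∩ |AC|² = 325/4]
2. A_y = -3  [line 2·x + 4·y + 27 = 0 ∩ |AC|² = 325/4]
   → A = (-15/2, -3)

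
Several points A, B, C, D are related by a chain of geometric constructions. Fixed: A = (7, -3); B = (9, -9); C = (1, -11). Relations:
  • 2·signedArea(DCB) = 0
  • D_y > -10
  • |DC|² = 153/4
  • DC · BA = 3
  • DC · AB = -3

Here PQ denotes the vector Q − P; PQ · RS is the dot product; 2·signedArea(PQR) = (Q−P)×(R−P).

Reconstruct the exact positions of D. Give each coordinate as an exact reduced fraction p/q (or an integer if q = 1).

D = (7, -19/2)

1. D_x = 7  [2·signedArea(DCB) = 0 ∩ DC · AB = -3]
2. D_y = -19/2  [2·signedArea(DCB) = 0 ∩ DC · AB = -3]
   → D = (7, -19/2)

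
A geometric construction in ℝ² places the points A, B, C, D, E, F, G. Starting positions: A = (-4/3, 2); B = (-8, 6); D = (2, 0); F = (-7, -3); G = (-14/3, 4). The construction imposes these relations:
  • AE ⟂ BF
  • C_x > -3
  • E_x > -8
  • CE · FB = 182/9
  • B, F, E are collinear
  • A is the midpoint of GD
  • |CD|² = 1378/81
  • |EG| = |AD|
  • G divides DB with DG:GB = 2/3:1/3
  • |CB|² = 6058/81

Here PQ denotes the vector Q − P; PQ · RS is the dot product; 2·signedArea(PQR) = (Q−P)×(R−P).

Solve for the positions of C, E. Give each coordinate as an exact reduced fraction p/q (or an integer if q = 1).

1. E_x = -920/123  [B, F, E are collinear ∩ AE ⟂ BF]
2. E_y = 54/41  [B, F, E are collinear ∩ AE ⟂ BF]
   → E = (-920/123, 54/41)
3. C_x = -19/9  [line 1·x + -9·y + -8/9 = 0 ∩ |CB|² = 6058/81]
4. C_y = -1/3  [line 1·x + -9·y + -8/9 = 0 ∩ |CB|² = 6058/81]
   → C = (-19/9, -1/3)

C = (-19/9, -1/3)
E = (-920/123, 54/41)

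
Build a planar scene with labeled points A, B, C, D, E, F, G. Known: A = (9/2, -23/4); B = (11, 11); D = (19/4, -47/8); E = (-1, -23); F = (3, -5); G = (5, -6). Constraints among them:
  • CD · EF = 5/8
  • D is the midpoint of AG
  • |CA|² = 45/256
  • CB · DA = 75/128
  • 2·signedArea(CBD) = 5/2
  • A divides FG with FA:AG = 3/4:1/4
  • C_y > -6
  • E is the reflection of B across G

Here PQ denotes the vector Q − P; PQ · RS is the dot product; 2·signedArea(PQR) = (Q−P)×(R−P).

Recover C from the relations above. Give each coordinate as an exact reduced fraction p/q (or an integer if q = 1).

1. C_x = 39/8  [CB · DA = 75/128 ∩ CD · EF = 5/8]
2. C_y = -95/16  [CB · DA = 75/128 ∩ CD · EF = 5/8]
   → C = (39/8, -95/16)

C = (39/8, -95/16)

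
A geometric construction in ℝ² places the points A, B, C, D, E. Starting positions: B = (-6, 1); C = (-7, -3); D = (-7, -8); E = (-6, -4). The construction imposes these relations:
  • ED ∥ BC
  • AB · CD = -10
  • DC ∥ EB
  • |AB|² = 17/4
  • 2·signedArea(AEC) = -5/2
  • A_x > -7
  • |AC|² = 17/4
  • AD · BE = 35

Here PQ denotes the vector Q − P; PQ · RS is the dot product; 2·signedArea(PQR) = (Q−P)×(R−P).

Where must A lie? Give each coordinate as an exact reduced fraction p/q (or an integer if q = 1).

A = (-13/2, -1)

1. A_x = -13/2  [AD · BE = 35 ∩ 2·signedArea(AEC) = -5/2]
2. A_y = -1  [AD · BE = 35 ∩ 2·signedArea(AEC) = -5/2]
   → A = (-13/2, -1)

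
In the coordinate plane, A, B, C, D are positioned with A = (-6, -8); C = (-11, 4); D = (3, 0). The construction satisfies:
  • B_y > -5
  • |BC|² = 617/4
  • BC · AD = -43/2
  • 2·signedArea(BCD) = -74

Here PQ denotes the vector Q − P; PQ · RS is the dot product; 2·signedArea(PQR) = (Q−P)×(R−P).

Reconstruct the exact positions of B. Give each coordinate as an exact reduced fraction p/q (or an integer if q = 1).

1. B_x = -3/2  [2·signedArea(BCD) = -74 ∩ BC · AD = -43/2]
2. B_y = -4  [2·signedArea(BCD) = -74 ∩ BC · AD = -43/2]
   → B = (-3/2, -4)

B = (-3/2, -4)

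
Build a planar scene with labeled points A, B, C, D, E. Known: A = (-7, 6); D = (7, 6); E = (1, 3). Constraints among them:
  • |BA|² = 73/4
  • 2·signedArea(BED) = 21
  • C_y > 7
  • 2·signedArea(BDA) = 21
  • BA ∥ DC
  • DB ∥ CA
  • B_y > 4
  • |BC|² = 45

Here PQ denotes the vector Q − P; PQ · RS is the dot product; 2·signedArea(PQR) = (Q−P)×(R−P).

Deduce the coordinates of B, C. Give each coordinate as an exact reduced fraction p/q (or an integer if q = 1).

1. B_x = -3  [2·signedArea(BED) = 21 ∩ 2·signedArea(BDA) = 21]
2. B_y = 9/2  [2·signedArea(BED) = 21 ∩ 2·signedArea(BDA) = 21]
   → B = (-3, 9/2)
3. C_x = 3  [DB ∥ CA ∩ BA ∥ DC]
4. C_y = 15/2  [DB ∥ CA ∩ BA ∥ DC]
   → C = (3, 15/2)

B = (-3, 9/2)
C = (3, 15/2)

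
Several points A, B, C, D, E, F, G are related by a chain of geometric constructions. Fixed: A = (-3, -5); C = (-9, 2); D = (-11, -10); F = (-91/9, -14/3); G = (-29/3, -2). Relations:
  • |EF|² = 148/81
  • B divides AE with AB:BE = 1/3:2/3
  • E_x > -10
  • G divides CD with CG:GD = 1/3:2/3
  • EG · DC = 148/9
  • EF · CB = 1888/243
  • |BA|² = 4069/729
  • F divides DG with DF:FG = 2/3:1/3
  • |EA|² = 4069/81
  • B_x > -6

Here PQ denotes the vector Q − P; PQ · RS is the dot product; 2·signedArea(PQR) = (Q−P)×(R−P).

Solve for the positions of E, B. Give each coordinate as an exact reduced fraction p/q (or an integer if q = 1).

B = (-143/27, -40/9)
E = (-89/9, -10/3)

1. E_x = -89/9  [line -2·x + -12·y + -538/9 = 0 ∩ |EF|² = 148/81]
2. E_y = -10/3  [line -2·x + -12·y + -538/9 = 0 ∩ |EF|² = 148/81]
   → E = (-89/9, -10/3)
3. B_x = -143/27  [EF · CB = 1888/243 ∩ B divides AE with AB:BE = 1/3:2/3]
4. B_y = -40/9  [EF · CB = 1888/243 ∩ B divides AE with AB:BE = 1/3:2/3]
   → B = (-143/27, -40/9)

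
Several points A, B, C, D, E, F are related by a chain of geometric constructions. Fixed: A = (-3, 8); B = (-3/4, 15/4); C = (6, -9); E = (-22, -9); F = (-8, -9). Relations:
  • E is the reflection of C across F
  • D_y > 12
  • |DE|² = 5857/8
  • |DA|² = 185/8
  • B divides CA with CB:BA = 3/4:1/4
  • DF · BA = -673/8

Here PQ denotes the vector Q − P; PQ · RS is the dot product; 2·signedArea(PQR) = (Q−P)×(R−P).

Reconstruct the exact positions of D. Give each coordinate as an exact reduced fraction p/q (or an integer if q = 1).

1. D_x = -21/4  [line 9/4·x + -17/4·y + 511/8 = 0 ∩ |DE|² = 5857/8]
2. D_y = 49/4  [line 9/4·x + -17/4·y + 511/8 = 0 ∩ |DE|² = 5857/8]
   → D = (-21/4, 49/4)

D = (-21/4, 49/4)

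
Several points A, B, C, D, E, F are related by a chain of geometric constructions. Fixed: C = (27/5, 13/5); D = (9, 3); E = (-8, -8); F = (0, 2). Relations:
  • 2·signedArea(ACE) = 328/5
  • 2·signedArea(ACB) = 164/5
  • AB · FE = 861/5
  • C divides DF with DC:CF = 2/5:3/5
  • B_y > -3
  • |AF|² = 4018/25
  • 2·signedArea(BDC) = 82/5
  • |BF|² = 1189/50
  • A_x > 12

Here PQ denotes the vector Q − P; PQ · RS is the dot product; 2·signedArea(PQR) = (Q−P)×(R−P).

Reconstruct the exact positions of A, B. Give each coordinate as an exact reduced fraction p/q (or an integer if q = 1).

A = (63/5, 17/5)
B = (-13/10, -27/10)

1. A_x = 63/5  [line 53/5·x + -67/5·y + -88 = 0 ∩ |AF|² = 4018/25]
2. A_y = 17/5  [line 53/5·x + -67/5·y + -88 = 0 ∩ |AF|² = 4018/25]
   → A = (63/5, 17/5)
3. B_x = -13/10  [2·signedArea(ACB) = 164/5 ∩ AB · FE = 861/5]
4. B_y = -27/10  [2·signedArea(ACB) = 164/5 ∩ AB · FE = 861/5]
   → B = (-13/10, -27/10)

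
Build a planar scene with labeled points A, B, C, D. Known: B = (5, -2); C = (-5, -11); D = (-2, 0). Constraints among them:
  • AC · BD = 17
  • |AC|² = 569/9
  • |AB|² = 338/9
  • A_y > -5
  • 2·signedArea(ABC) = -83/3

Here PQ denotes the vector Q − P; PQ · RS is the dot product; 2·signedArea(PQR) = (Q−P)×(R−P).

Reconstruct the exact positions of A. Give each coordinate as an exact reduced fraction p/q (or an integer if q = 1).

A = (-2/3, -13/3)

1. A_x = -2/3  [2·signedArea(ABC) = -83/3 ∩ AC · BD = 17]
2. A_y = -13/3  [2·signedArea(ABC) = -83/3 ∩ AC · BD = 17]
   → A = (-2/3, -13/3)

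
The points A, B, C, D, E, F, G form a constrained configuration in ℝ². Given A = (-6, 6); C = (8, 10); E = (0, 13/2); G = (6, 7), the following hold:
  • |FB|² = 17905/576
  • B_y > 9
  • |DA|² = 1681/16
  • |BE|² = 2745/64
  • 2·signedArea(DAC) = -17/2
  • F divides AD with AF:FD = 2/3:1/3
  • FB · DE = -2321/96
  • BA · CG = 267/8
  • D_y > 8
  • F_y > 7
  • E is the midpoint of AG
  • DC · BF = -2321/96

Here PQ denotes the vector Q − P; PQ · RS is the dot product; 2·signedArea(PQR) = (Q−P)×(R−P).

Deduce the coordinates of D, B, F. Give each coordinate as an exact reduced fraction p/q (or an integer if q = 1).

B = (6, 73/8)
D = (4, 33/4)
F = (2/3, 15/2)

1. D_x = 4  [line -4·x + 14·y + -199/2 = 0 ∩ |DA|² = 1681/16]
2. D_y = 33/4  [line -4·x + 14·y + -199/2 = 0 ∩ |DA|² = 1681/16]
   → D = (4, 33/4)
3. F_x = 2/3  [F divides AD with AF:FD = 2/3:1/3]
4. F_y = 15/2  [F divides AD with AF:FD = 2/3:1/3]
   → F = (2/3, 15/2)
5. B_x = 6  [BA · CG = 267/8 ∩ DC · BF = -2321/96]
6. B_y = 73/8  [BA · CG = 267/8 ∩ DC · BF = -2321/96]
   → B = (6, 73/8)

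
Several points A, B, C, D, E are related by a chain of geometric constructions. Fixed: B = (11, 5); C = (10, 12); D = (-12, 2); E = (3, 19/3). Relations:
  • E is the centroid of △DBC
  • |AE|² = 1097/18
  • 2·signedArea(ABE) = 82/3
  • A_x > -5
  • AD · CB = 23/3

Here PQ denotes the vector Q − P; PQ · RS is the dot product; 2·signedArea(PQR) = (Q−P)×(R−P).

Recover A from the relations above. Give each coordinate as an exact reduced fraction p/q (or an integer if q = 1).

1. A_x = -9/2  [AD · CB = 23/3 ∩ 2·signedArea(ABE) = 82/3]
2. A_y = 25/6  [AD · CB = 23/3 ∩ 2·signedArea(ABE) = 82/3]
   → A = (-9/2, 25/6)

A = (-9/2, 25/6)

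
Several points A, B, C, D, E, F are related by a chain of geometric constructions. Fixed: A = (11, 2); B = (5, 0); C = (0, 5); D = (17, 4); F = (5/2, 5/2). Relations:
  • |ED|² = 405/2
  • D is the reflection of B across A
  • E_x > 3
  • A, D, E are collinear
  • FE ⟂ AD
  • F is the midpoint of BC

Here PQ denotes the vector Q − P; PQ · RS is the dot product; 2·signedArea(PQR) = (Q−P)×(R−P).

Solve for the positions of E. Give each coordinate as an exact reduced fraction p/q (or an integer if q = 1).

1. E_x = 7/2  [A, D, E are collinear ∩ FE ⟂ AD]
2. E_y = -1/2  [A, D, E are collinear ∩ FE ⟂ AD]
   → E = (7/2, -1/2)

E = (7/2, -1/2)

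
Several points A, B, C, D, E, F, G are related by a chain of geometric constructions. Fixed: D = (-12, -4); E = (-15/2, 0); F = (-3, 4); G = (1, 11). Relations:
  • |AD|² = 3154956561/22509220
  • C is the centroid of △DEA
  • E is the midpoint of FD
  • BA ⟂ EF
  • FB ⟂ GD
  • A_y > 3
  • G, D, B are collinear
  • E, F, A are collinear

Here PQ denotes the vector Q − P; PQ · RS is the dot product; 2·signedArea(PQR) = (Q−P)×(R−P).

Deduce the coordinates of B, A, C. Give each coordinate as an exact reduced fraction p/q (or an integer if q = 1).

A = (-180039/57130, 110416/28565)
B = (-1647/394, 1979/394)
C = (-215679/28565, -3844/85695)

1. B_x = -1647/394  [G, D, B are collinear ∩ FB ⟂ GD]
2. B_y = 1979/394  [G, D, B are collinear ∩ FB ⟂ GD]
   → B = (-1647/394, 1979/394)
3. A_x = -180039/57130  [E, F, A are collinear ∩ BA ⟂ EF]
4. A_y = 110416/28565  [E, F, A are collinear ∩ BA ⟂ EF]
   → A = (-180039/57130, 110416/28565)
5. C_x = -215679/28565  [C is the centroid of △DEA]
6. C_y = -3844/85695  [C is the centroid of △DEA]
   → C = (-215679/28565, -3844/85695)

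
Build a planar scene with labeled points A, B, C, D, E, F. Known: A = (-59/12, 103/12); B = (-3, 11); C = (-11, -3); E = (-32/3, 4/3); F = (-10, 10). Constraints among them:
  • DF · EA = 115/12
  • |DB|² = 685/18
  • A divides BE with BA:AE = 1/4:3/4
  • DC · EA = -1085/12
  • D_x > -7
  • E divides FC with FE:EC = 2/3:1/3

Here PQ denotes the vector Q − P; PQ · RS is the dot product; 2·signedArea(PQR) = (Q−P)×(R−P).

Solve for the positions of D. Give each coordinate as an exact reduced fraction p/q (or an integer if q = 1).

1. D_x = -41/6  [line -23/4·x + -29/4·y + 65/12 = 0 ∩ |DB|² = 685/18]
2. D_y = 37/6  [line -23/4·x + -29/4·y + 65/12 = 0 ∩ |DB|² = 685/18]
   → D = (-41/6, 37/6)

D = (-41/6, 37/6)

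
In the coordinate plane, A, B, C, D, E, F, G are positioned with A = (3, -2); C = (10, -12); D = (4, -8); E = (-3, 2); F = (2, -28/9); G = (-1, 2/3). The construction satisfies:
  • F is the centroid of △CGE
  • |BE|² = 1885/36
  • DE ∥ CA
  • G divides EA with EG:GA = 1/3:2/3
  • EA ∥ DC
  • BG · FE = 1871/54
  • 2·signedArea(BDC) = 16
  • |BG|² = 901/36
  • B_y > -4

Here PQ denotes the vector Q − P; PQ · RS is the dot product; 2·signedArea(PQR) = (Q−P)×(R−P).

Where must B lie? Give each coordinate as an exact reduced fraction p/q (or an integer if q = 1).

1. B_x = 3/2  [2·signedArea(BDC) = 16 ∩ BG · FE = 1871/54]
2. B_y = -11/3  [2·signedArea(BDC) = 16 ∩ BG · FE = 1871/54]
   → B = (3/2, -11/3)

B = (3/2, -11/3)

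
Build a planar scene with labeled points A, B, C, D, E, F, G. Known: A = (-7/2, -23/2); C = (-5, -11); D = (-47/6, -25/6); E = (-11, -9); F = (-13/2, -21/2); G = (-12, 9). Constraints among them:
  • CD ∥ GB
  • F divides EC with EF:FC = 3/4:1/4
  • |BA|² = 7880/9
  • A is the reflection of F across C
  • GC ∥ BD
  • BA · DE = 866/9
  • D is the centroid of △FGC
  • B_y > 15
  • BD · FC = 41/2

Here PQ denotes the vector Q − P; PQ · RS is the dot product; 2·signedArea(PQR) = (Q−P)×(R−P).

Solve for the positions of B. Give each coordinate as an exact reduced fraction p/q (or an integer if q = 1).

B = (-89/6, 95/6)

1. B_x = -89/6  [GC ∥ BD ∩ CD ∥ GB]
2. B_y = 95/6  [GC ∥ BD ∩ CD ∥ GB]
   → B = (-89/6, 95/6)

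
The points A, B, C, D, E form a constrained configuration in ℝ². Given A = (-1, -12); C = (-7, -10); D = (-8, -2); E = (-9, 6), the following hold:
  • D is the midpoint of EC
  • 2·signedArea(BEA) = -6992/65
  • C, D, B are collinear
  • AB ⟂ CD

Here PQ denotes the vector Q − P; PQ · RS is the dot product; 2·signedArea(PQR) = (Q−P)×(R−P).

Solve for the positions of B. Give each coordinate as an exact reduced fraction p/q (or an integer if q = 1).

1. B_x = -433/65  [C, D, B are collinear ∩ AB ⟂ CD]
2. B_y = -826/65  [C, D, B are collinear ∩ AB ⟂ CD]
   → B = (-433/65, -826/65)

B = (-433/65, -826/65)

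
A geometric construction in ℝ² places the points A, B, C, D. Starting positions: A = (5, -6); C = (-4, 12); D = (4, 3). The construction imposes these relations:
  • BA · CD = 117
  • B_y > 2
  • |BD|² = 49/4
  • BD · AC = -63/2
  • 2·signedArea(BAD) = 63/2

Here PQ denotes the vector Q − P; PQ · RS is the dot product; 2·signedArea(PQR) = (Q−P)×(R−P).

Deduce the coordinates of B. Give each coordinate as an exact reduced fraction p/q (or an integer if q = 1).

B = (1/2, 3)

1. B_x = 1/2  [BD · AC = -63/2 ∩ 2·signedArea(BAD) = 63/2]
2. B_y = 3  [BD · AC = -63/2 ∩ 2·signedArea(BAD) = 63/2]
   → B = (1/2, 3)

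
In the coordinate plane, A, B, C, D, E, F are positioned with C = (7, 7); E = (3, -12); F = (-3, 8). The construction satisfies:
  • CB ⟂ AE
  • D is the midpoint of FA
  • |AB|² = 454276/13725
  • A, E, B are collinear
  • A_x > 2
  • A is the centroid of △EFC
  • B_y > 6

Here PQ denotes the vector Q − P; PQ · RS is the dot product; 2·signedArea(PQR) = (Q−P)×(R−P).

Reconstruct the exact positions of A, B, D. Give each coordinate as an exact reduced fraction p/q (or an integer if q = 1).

A = (7/3, 1)
B = (3109/1525, 10287/1525)
D = (-1/3, 9/2)

1. A_x = 7/3  [A is the centroid of △EFC]
2. A_y = 1  [A is the centroid of △EFC]
   → A = (7/3, 1)
3. B_x = 3109/1525  [A, E, B are collinear ∩ CB ⟂ AE]
4. B_y = 10287/1525  [A, E, B are collinear ∩ CB ⟂ AE]
   → B = (3109/1525, 10287/1525)
5. D_x = -1/3  [D is the midpoint of FA]
6. D_y = 9/2  [D is the midpoint of FA]
   → D = (-1/3, 9/2)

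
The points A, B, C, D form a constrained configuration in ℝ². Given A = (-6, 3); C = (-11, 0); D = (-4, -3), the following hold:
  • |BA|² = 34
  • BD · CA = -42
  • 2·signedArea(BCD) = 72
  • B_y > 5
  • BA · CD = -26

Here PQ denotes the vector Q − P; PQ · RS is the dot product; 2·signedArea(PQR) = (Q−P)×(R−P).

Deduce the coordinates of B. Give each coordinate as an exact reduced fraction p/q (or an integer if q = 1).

1. B_x = -1  [2·signedArea(BCD) = 72 ∩ BA · CD = -26]
2. B_y = 6  [2·signedArea(BCD) = 72 ∩ BA · CD = -26]
   → B = (-1, 6)

B = (-1, 6)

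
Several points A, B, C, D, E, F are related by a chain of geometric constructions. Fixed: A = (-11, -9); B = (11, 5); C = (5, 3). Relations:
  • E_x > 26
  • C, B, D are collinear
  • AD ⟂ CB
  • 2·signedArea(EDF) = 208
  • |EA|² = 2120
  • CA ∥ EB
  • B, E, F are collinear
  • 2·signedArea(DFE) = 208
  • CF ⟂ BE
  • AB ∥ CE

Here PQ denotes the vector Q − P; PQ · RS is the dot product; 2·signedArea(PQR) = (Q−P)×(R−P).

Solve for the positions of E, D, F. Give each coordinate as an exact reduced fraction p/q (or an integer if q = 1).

1. E_x = 27  [CA ∥ EB ∩ AB ∥ CE]
2. E_y = 17  [CA ∥ EB ∩ AB ∥ CE]
   → E = (27, 17)
3. D_x = -13  [C, B, D are collinear ∩ AD ⟂ CB]
4. D_y = -3  [C, B, D are collinear ∩ AD ⟂ CB]
   → D = (-13, -3)
5. F_x = 31/5  [B, E, F are collinear ∩ CF ⟂ BE]
6. F_y = 7/5  [B, E, F are collinear ∩ CF ⟂ BE]
   → F = (31/5, 7/5)

D = (-13, -3)
E = (27, 17)
F = (31/5, 7/5)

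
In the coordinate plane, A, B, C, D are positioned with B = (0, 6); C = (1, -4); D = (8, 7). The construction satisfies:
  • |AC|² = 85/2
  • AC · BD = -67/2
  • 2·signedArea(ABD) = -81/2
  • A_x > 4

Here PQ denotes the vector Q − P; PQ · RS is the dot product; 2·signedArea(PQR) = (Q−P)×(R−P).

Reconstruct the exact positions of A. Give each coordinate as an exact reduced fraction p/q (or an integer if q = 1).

1. A_x = 9/2  [2·signedArea(ABD) = -81/2 ∩ AC · BD = -67/2]
2. A_y = 3/2  [2·signedArea(ABD) = -81/2 ∩ AC · BD = -67/2]
   → A = (9/2, 3/2)

A = (9/2, 3/2)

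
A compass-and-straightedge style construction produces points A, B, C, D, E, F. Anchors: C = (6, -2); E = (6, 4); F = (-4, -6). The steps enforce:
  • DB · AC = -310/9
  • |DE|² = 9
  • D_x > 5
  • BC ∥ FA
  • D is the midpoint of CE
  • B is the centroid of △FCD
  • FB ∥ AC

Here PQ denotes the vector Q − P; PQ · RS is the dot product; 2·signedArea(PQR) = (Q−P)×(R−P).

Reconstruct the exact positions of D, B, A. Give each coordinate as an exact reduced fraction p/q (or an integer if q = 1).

A = (-2/3, -17/3)
B = (8/3, -7/3)
D = (6, 1)

1. D_x = 6  [D is the midpoint of CE]
2. D_y = 1  [D is the midpoint of CE]
   → D = (6, 1)
3. B_x = 8/3  [B is the centroid of △FCD]
4. B_y = -7/3  [B is the centroid of △FCD]
   → B = (8/3, -7/3)
5. A_x = -2/3  [FB ∥ AC ∩ BC ∥ FA]
6. A_y = -17/3  [FB ∥ AC ∩ BC ∥ FA]
   → A = (-2/3, -17/3)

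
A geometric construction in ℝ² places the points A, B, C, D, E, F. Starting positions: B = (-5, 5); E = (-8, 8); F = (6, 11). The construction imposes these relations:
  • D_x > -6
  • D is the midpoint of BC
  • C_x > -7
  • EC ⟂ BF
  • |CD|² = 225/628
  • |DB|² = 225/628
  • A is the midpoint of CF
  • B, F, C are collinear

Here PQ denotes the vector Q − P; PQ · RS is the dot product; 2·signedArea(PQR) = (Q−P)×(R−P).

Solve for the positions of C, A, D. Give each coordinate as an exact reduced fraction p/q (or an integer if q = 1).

A = (-4/157, 1211/157)
C = (-950/157, 695/157)
D = (-1735/314, 740/157)

1. C_x = -950/157  [B, F, C are collinear ∩ EC ⟂ BF]
2. C_y = 695/157  [B, F, C are collinear ∩ EC ⟂ BF]
   → C = (-950/157, 695/157)
3. A_x = -4/157  [A is the midpoint of CF]
4. A_y = 1211/157  [A is the midpoint of CF]
   → A = (-4/157, 1211/157)
5. D_x = -1735/314  [D is the midpoint of BC]
6. D_y = 740/157  [D is the midpoint of BC]
   → D = (-1735/314, 740/157)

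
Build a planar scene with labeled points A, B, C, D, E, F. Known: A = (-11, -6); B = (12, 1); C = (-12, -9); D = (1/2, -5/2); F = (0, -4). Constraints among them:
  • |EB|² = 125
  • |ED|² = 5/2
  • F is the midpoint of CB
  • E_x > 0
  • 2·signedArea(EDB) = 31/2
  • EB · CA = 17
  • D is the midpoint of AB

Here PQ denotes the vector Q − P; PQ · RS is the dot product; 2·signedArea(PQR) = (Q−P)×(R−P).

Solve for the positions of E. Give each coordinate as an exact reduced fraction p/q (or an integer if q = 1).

E = (1, -1)

1. E_x = 1  [2·signedArea(EDB) = 31/2 ∩ EB · CA = 17]
2. E_y = -1  [2·signedArea(EDB) = 31/2 ∩ EB · CA = 17]
   → E = (1, -1)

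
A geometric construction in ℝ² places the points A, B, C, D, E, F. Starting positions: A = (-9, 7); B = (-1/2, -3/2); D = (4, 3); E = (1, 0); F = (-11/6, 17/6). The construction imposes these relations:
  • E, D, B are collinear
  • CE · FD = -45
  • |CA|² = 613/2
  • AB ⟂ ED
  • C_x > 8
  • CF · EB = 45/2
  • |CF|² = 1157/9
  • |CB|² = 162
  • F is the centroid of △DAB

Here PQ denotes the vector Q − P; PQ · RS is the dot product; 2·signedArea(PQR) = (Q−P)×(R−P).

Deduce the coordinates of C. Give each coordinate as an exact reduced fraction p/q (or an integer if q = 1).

1. C_x = 17/2  [CE · FD = -45 ∩ CF · EB = 45/2]
2. C_y = 15/2  [CE · FD = -45 ∩ CF · EB = 45/2]
   → C = (17/2, 15/2)

C = (17/2, 15/2)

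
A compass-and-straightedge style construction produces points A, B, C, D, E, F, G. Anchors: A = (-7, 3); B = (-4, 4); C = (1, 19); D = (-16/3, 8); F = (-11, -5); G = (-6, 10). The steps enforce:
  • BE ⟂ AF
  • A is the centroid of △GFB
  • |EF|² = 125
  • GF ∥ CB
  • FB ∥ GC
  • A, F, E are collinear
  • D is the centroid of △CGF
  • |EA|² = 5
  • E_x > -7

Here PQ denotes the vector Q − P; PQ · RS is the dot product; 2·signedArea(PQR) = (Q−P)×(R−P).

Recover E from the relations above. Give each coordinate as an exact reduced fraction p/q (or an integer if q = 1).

1. E_x = -6  [A, F, E are collinear ∩ BE ⟂ AF]
2. E_y = 5  [A, F, E are collinear ∩ BE ⟂ AF]
   → E = (-6, 5)

E = (-6, 5)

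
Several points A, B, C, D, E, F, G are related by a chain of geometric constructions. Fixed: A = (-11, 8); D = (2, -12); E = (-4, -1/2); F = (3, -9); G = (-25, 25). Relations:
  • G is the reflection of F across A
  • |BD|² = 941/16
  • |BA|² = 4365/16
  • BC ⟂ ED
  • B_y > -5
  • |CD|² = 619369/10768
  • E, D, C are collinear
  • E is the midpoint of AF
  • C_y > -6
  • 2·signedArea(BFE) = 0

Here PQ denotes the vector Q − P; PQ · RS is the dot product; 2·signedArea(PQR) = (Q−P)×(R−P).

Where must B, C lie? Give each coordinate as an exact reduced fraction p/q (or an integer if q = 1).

B = (-1/2, -19/4)
C = (-1015/673, -14203/2692)

1. B_x = -1/2  [line -17/2·x + -7·y + -75/2 = 0 ∩ |BD|² = 941/16]
2. B_y = -19/4  [line -17/2·x + -7·y + -75/2 = 0 ∩ |BD|² = 941/16]
   → B = (-1/2, -19/4)
3. C_x = -1015/673  [E, D, C are collinear ∩ BC ⟂ ED]
4. C_y = -14203/2692  [E, D, C are collinear ∩ BC ⟂ ED]
   → C = (-1015/673, -14203/2692)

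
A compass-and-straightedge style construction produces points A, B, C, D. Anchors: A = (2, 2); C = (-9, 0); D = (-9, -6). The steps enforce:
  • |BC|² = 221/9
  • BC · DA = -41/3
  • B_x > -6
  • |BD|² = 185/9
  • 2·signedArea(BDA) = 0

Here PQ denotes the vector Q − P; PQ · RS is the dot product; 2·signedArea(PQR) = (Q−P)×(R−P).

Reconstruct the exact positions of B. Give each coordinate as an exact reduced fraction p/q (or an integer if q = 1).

1. B_x = -16/3  [2·signedArea(BDA) = 0 ∩ BC · DA = -41/3]
2. B_y = -10/3  [2·signedArea(BDA) = 0 ∩ BC · DA = -41/3]
   → B = (-16/3, -10/3)

B = (-16/3, -10/3)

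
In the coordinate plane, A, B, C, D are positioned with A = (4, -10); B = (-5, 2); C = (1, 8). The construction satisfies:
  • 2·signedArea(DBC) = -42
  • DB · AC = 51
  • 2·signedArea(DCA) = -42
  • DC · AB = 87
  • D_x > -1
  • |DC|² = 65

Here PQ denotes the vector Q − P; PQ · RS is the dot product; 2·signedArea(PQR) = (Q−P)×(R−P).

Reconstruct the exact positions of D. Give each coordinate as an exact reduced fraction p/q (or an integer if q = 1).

D = (0, 0)

1. D_x = 0  [DC · AB = 87 ∩ DB · AC = 51]
2. D_y = 0  [DC · AB = 87 ∩ DB · AC = 51]
   → D = (0, 0)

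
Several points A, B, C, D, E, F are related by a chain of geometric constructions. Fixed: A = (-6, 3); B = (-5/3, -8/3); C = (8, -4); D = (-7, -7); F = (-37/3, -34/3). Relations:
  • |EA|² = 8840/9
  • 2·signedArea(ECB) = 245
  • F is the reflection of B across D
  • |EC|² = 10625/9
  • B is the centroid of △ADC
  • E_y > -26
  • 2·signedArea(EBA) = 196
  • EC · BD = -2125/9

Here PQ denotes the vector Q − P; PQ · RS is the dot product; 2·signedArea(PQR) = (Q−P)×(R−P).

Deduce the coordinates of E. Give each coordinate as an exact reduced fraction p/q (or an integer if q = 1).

E = (-56/3, -77/3)

1. E_x = -56/3  [2·signedArea(ECB) = 245 ∩ 2·signedArea(EBA) = 196]
2. E_y = -77/3  [2·signedArea(ECB) = 245 ∩ 2·signedArea(EBA) = 196]
   → E = (-56/3, -77/3)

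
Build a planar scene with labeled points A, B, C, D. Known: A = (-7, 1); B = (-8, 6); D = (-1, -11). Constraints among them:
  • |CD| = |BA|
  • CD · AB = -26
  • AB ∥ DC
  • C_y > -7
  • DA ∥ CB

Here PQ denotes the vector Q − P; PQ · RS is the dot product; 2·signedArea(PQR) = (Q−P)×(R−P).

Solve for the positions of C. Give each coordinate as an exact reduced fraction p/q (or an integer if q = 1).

C = (-2, -6)

1. C_x = -2  [DA ∥ CB ∩ AB ∥ DC]
2. C_y = -6  [DA ∥ CB ∩ AB ∥ DC]
   → C = (-2, -6)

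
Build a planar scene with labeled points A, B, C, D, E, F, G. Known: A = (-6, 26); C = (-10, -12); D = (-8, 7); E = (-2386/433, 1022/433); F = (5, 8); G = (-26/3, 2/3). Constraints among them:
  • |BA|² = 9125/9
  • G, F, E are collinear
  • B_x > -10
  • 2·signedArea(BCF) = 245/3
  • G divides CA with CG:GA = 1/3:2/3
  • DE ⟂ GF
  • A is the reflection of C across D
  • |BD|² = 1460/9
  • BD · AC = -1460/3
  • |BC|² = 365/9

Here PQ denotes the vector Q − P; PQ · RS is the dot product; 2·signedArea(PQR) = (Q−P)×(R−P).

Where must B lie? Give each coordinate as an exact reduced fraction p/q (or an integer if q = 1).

B = (-28/3, -17/3)

1. B_x = -28/3  [2·signedArea(BCF) = 245/3 ∩ BD · AC = -1460/3]
2. B_y = -17/3  [2·signedArea(BCF) = 245/3 ∩ BD · AC = -1460/3]
   → B = (-28/3, -17/3)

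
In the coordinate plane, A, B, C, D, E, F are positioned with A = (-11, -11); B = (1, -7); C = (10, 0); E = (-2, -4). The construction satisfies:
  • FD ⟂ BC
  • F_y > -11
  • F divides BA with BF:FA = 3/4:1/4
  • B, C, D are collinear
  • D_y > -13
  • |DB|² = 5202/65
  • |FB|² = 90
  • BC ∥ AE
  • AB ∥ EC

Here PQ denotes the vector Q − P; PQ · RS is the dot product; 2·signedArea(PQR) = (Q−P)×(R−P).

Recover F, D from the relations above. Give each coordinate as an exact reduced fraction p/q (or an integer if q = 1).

1. F_x = -8  [F divides BA with BF:FA = 3/4:1/4]
2. F_y = -10  [F divides BA with BF:FA = 3/4:1/4]
   → F = (-8, -10)
3. D_x = -394/65  [B, C, D are collinear ∩ FD ⟂ BC]
4. D_y = -812/65  [B, C, D are collinear ∩ FD ⟂ BC]
   → D = (-394/65, -812/65)

D = (-394/65, -812/65)
F = (-8, -10)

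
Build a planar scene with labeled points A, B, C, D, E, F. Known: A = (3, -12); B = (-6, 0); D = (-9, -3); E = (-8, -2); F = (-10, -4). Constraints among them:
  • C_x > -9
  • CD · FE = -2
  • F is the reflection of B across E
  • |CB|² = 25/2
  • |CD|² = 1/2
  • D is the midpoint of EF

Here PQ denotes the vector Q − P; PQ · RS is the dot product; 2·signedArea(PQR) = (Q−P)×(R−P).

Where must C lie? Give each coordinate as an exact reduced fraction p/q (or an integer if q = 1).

C = (-17/2, -5/2)

1. C_x = -17/2  [line -2·x + -2·y + -22 = 0 ∩ |CD|² = 1/2]
2. C_y = -5/2  [line -2·x + -2·y + -22 = 0 ∩ |CD|² = 1/2]
   → C = (-17/2, -5/2)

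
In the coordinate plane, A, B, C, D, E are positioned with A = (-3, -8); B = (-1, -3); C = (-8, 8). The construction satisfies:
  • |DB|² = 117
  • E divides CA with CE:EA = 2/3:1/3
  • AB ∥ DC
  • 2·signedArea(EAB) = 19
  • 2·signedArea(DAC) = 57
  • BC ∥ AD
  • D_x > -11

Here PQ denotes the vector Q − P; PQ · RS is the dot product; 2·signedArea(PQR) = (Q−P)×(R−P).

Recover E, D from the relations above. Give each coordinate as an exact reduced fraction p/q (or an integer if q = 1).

D = (-10, 3)
E = (-14/3, -8/3)

1. E_x = -14/3  [E divides CA with CE:EA = 2/3:1/3]
2. E_y = -8/3  [E divides CA with CE:EA = 2/3:1/3]
   → E = (-14/3, -8/3)
3. D_x = -10  [AB ∥ DC ∩ BC ∥ AD]
4. D_y = 3  [AB ∥ DC ∩ BC ∥ AD]
   → D = (-10, 3)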